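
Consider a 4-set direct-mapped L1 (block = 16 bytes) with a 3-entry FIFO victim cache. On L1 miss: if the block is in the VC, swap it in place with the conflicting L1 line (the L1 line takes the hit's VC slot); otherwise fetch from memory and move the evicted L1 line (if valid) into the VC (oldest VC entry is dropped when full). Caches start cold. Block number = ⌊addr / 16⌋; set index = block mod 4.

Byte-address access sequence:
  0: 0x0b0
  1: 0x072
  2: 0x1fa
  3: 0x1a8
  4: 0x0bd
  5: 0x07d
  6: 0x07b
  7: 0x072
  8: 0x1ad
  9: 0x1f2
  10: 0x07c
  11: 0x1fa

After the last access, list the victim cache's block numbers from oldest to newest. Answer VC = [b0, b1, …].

  [0] addr=0xb0 blk=11 s=3: MISS | VC []
  [1] addr=0x72 blk=7 s=3: MISS | VC [11]
  [2] addr=0x1fa blk=31 s=3: MISS | VC [11, 7]
  [3] addr=0x1a8 blk=26 s=2: MISS | VC [11, 7]
  [4] addr=0xbd blk=11 s=3: VC-HIT | VC [31, 7]
  [5] addr=0x7d blk=7 s=3: VC-HIT | VC [31, 11]
  [6] addr=0x7b blk=7 s=3: L1-HIT | VC [31, 11]
  [7] addr=0x72 blk=7 s=3: L1-HIT | VC [31, 11]
  [8] addr=0x1ad blk=26 s=2: L1-HIT | VC [31, 11]
  [9] addr=0x1f2 blk=31 s=3: VC-HIT | VC [7, 11]
  [10] addr=0x7c blk=7 s=3: VC-HIT | VC [31, 11]
  [11] addr=0x1fa blk=31 s=3: VC-HIT | VC [7, 11]

VC = [7, 11]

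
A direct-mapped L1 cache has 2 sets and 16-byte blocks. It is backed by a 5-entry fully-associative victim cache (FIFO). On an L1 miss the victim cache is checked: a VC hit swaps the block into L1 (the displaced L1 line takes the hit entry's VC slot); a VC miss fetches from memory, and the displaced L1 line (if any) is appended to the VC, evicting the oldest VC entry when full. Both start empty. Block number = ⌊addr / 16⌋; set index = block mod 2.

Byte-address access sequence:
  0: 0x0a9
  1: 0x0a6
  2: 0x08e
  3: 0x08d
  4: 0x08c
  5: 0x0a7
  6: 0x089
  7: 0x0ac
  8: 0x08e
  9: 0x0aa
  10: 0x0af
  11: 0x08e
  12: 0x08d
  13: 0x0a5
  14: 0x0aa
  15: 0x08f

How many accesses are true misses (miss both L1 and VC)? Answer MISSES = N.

  [0] addr=0xa9 blk=10 s=0: MISS | VC []
  [1] addr=0xa6 blk=10 s=0: L1-HIT | VC []
  [2] addr=0x8e blk=8 s=0: MISS | VC [10]
  [3] addr=0x8d blk=8 s=0: L1-HIT | VC [10]
  [4] addr=0x8c blk=8 s=0: L1-HIT | VC [10]
  [5] addr=0xa7 blk=10 s=0: VC-HIT | VC [8]
  [6] addr=0x89 blk=8 s=0: VC-HIT | VC [10]
  [7] addr=0xac blk=10 s=0: VC-HIT | VC [8]
  [8] addr=0x8e blk=8 s=0: VC-HIT | VC [10]
  [9] addr=0xaa blk=10 s=0: VC-HIT | VC [8]
  [10] addr=0xaf blk=10 s=0: L1-HIT | VC [8]
  [11] addr=0x8e blk=8 s=0: VC-HIT | VC [10]
  [12] addr=0x8d blk=8 s=0: L1-HIT | VC [10]
  [13] addr=0xa5 blk=10 s=0: VC-HIT | VC [8]
  [14] addr=0xaa blk=10 s=0: L1-HIT | VC [8]
  [15] addr=0x8f blk=8 s=0: VC-HIT | VC [10]

MISSES = 2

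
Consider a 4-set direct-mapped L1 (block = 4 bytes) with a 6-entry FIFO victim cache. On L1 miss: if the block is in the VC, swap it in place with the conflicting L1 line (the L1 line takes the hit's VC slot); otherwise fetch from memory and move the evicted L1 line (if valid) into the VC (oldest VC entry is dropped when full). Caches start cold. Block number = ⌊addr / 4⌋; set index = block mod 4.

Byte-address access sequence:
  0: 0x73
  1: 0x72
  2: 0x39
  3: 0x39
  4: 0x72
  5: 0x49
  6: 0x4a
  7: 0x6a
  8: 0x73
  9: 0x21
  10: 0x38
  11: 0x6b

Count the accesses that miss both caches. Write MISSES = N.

MISSES = 5

#0 0x73→b28/s0 MISS; vc=[]
#1 0x72→b28/s0 L1-HIT; vc=[]
#2 0x39→b14/s2 MISS; vc=[]
#3 0x39→b14/s2 L1-HIT; vc=[]
#4 0x72→b28/s0 L1-HIT; vc=[]
#5 0x49→b18/s2 MISS; vc=[14]
#6 0x4a→b18/s2 L1-HIT; vc=[14]
#7 0x6a→b26/s2 MISS; vc=[14,18]
#8 0x73→b28/s0 L1-HIT; vc=[14,18]
#9 0x21→b8/s0 MISS; vc=[14,18,28]
#10 0x38→b14/s2 VC-HIT; vc=[26,18,28]
#11 0x6b→b26/s2 VC-HIT; vc=[14,18,28]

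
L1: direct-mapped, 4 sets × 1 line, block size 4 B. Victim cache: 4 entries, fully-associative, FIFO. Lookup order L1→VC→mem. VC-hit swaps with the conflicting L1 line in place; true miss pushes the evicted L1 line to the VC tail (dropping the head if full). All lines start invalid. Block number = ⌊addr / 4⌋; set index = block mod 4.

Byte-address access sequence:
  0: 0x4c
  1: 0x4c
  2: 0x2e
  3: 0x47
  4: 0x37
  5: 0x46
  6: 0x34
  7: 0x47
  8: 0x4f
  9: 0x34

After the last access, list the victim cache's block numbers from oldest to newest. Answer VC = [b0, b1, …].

VC = [11, 17]

#0 0x4c→b19/s3 MISS; vc=[]
#1 0x4c→b19/s3 L1-HIT; vc=[]
#2 0x2e→b11/s3 MISS; vc=[19]
#3 0x47→b17/s1 MISS; vc=[19]
#4 0x37→b13/s1 MISS; vc=[19,17]
#5 0x46→b17/s1 VC-HIT; vc=[19,13]
#6 0x34→b13/s1 VC-HIT; vc=[19,17]
#7 0x47→b17/s1 VC-HIT; vc=[19,13]
#8 0x4f→b19/s3 VC-HIT; vc=[11,13]
#9 0x34→b13/s1 VC-HIT; vc=[11,17]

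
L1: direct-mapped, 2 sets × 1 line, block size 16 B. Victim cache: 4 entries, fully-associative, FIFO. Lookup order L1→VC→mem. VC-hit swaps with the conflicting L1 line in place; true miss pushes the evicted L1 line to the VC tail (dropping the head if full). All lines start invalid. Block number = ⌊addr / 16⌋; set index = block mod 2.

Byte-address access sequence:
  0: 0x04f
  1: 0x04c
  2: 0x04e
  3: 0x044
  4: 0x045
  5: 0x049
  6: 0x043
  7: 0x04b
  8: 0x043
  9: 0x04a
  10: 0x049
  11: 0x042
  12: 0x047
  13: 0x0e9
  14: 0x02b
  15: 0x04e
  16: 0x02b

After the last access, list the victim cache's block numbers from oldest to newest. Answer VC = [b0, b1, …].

  [0] addr=0x4f blk=4 s=0: MISS | VC []
  [1] addr=0x4c blk=4 s=0: L1-HIT | VC []
  [2] addr=0x4e blk=4 s=0: L1-HIT | VC []
  [3] addr=0x44 blk=4 s=0: L1-HIT | VC []
  [4] addr=0x45 blk=4 s=0: L1-HIT | VC []
  [5] addr=0x49 blk=4 s=0: L1-HIT | VC []
  [6] addr=0x43 blk=4 s=0: L1-HIT | VC []
  [7] addr=0x4b blk=4 s=0: L1-HIT | VC []
  [8] addr=0x43 blk=4 s=0: L1-HIT | VC []
  [9] addr=0x4a blk=4 s=0: L1-HIT | VC []
  [10] addr=0x49 blk=4 s=0: L1-HIT | VC []
  [11] addr=0x42 blk=4 s=0: L1-HIT | VC []
  [12] addr=0x47 blk=4 s=0: L1-HIT | VC []
  [13] addr=0xe9 blk=14 s=0: MISS | VC [4]
  [14] addr=0x2b blk=2 s=0: MISS | VC [4, 14]
  [15] addr=0x4e blk=4 s=0: VC-HIT | VC [2, 14]
  [16] addr=0x2b blk=2 s=0: VC-HIT | VC [4, 14]

VC = [4, 14]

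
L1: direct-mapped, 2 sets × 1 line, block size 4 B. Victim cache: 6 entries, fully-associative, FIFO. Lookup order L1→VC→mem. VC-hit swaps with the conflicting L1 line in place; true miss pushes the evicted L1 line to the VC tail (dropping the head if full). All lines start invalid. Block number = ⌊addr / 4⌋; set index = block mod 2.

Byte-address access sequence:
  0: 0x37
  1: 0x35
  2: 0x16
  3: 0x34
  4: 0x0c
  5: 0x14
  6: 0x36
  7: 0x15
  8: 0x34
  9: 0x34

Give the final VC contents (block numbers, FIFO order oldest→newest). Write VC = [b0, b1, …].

  [0] addr=0x37 blk=13 s=1: MISS | VC []
  [1] addr=0x35 blk=13 s=1: L1-HIT | VC []
  [2] addr=0x16 blk=5 s=1: MISS | VC [13]
  [3] addr=0x34 blk=13 s=1: VC-HIT | VC [5]
  [4] addr=0xc blk=3 s=1: MISS | VC [5, 13]
  [5] addr=0x14 blk=5 s=1: VC-HIT | VC [3, 13]
  [6] addr=0x36 blk=13 s=1: VC-HIT | VC [3, 5]
  [7] addr=0x15 blk=5 s=1: VC-HIT | VC [3, 13]
  [8] addr=0x34 blk=13 s=1: VC-HIT | VC [3, 5]
  [9] addr=0x34 blk=13 s=1: L1-HIT | VC [3, 5]

VC = [3, 5]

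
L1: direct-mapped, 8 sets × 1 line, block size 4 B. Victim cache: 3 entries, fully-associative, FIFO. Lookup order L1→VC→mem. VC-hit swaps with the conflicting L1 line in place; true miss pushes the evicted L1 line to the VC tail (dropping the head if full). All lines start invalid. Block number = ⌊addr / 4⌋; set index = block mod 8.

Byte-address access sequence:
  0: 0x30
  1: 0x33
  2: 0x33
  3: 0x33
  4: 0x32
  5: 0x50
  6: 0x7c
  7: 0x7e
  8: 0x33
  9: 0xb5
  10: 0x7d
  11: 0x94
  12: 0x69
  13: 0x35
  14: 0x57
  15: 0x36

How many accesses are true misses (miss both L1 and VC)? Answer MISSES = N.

MISSES = 8

  [0] addr=0x30 blk=12 s=4: MISS | VC []
  [1] addr=0x33 blk=12 s=4: L1-HIT | VC []
  [2] addr=0x33 blk=12 s=4: L1-HIT | VC []
  [3] addr=0x33 blk=12 s=4: L1-HIT | VC []
  [4] addr=0x32 blk=12 s=4: L1-HIT | VC []
  [5] addr=0x50 blk=20 s=4: MISS | VC [12]
  [6] addr=0x7c blk=31 s=7: MISS | VC [12]
  [7] addr=0x7e blk=31 s=7: L1-HIT | VC [12]
  [8] addr=0x33 blk=12 s=4: VC-HIT | VC [20]
  [9] addr=0xb5 blk=45 s=5: MISS | VC [20]
  [10] addr=0x7d blk=31 s=7: L1-HIT | VC [20]
  [11] addr=0x94 blk=37 s=5: MISS | VC [20, 45]
  [12] addr=0x69 blk=26 s=2: MISS | VC [20, 45]
  [13] addr=0x35 blk=13 s=5: MISS | VC [20, 45, 37]
  [14] addr=0x57 blk=21 s=5: MISS | VC [45, 37, 13]
  [15] addr=0x36 blk=13 s=5: VC-HIT | VC [45, 37, 21]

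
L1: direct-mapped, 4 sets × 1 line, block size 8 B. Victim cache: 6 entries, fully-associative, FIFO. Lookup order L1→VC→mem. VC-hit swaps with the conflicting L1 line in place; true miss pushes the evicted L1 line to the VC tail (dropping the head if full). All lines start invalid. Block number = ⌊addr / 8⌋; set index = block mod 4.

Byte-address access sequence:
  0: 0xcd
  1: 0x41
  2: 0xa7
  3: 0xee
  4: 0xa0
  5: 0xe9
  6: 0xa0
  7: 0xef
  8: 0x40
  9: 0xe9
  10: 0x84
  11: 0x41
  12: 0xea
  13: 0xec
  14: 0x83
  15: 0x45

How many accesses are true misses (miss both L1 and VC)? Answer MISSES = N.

0: 0xcd (blk 25, set 1) → MISS  vc=[]
1: 0x41 (blk 8, set 0) → MISS  vc=[]
2: 0xa7 (blk 20, set 0) → MISS  vc=[8]
3: 0xee (blk 29, set 1) → MISS  vc=[8, 25]
4: 0xa0 (blk 20, set 0) → L1-HIT  vc=[8, 25]
5: 0xe9 (blk 29, set 1) → L1-HIT  vc=[8, 25]
6: 0xa0 (blk 20, set 0) → L1-HIT  vc=[8, 25]
7: 0xef (blk 29, set 1) → L1-HIT  vc=[8, 25]
8: 0x40 (blk 8, set 0) → VC-HIT  vc=[20, 25]
9: 0xe9 (blk 29, set 1) → L1-HIT  vc=[20, 25]
10: 0x84 (blk 16, set 0) → MISS  vc=[20, 25, 8]
11: 0x41 (blk 8, set 0) → VC-HIT  vc=[20, 25, 16]
12: 0xea (blk 29, set 1) → L1-HIT  vc=[20, 25, 16]
13: 0xec (blk 29, set 1) → L1-HIT  vc=[20, 25, 16]
14: 0x83 (blk 16, set 0) → VC-HIT  vc=[20, 25, 8]
15: 0x45 (blk 8, set 0) → VC-HIT  vc=[20, 25, 16]

MISSES = 5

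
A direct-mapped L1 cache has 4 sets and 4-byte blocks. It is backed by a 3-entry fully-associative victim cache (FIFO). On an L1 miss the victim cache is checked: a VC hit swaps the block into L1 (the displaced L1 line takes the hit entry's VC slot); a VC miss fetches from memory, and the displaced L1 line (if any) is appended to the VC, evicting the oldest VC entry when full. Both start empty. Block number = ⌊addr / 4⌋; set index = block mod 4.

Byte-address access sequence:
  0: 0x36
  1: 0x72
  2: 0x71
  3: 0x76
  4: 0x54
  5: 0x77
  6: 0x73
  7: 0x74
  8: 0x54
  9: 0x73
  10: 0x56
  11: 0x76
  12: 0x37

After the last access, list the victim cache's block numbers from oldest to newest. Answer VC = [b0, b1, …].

#0 0x36→b13/s1 MISS; vc=[]
#1 0x72→b28/s0 MISS; vc=[]
#2 0x71→b28/s0 L1-HIT; vc=[]
#3 0x76→b29/s1 MISS; vc=[13]
#4 0x54→b21/s1 MISS; vc=[13,29]
#5 0x77→b29/s1 VC-HIT; vc=[13,21]
#6 0x73→b28/s0 L1-HIT; vc=[13,21]
#7 0x74→b29/s1 L1-HIT; vc=[13,21]
#8 0x54→b21/s1 VC-HIT; vc=[13,29]
#9 0x73→b28/s0 L1-HIT; vc=[13,29]
#10 0x56→b21/s1 L1-HIT; vc=[13,29]
#11 0x76→b29/s1 VC-HIT; vc=[13,21]
#12 0x37→b13/s1 VC-HIT; vc=[29,21]

VC = [29, 21]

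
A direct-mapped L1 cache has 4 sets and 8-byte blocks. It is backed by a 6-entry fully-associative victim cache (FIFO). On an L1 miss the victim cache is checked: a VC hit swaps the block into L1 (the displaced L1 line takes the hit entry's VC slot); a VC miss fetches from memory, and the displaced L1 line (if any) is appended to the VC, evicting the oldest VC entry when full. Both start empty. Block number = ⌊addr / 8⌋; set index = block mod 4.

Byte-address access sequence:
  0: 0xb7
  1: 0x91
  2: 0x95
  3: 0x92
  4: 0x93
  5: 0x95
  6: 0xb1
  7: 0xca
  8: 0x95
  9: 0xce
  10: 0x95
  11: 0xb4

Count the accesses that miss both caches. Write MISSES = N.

#0 0xb7→b22/s2 MISS; vc=[]
#1 0x91→b18/s2 MISS; vc=[22]
#2 0x95→b18/s2 L1-HIT; vc=[22]
#3 0x92→b18/s2 L1-HIT; vc=[22]
#4 0x93→b18/s2 L1-HIT; vc=[22]
#5 0x95→b18/s2 L1-HIT; vc=[22]
#6 0xb1→b22/s2 VC-HIT; vc=[18]
#7 0xca→b25/s1 MISS; vc=[18]
#8 0x95→b18/s2 VC-HIT; vc=[22]
#9 0xce→b25/s1 L1-HIT; vc=[22]
#10 0x95→b18/s2 L1-HIT; vc=[22]
#11 0xb4→b22/s2 VC-HIT; vc=[18]

MISSES = 3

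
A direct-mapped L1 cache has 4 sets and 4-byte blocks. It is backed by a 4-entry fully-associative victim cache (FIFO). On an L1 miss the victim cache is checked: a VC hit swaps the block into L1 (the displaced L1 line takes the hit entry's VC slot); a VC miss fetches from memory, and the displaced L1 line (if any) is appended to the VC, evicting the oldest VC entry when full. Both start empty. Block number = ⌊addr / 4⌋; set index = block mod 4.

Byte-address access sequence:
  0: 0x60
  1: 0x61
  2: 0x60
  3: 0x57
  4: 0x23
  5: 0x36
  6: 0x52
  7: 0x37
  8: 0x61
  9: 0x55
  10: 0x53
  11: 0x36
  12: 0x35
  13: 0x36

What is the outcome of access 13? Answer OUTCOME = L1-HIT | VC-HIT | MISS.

OUTCOME = L1-HIT

0: 0x60 (blk 24, set 0) → MISS  vc=[]
1: 0x61 (blk 24, set 0) → L1-HIT  vc=[]
2: 0x60 (blk 24, set 0) → L1-HIT  vc=[]
3: 0x57 (blk 21, set 1) → MISS  vc=[]
4: 0x23 (blk 8, set 0) → MISS  vc=[24]
5: 0x36 (blk 13, set 1) → MISS  vc=[24, 21]
6: 0x52 (blk 20, set 0) → MISS  vc=[24, 21, 8]
7: 0x37 (blk 13, set 1) → L1-HIT  vc=[24, 21, 8]
8: 0x61 (blk 24, set 0) → VC-HIT  vc=[20, 21, 8]
9: 0x55 (blk 21, set 1) → VC-HIT  vc=[20, 13, 8]
10: 0x53 (blk 20, set 0) → VC-HIT  vc=[24, 13, 8]
11: 0x36 (blk 13, set 1) → VC-HIT  vc=[24, 21, 8]
12: 0x35 (blk 13, set 1) → L1-HIT  vc=[24, 21, 8]
13: 0x36 (blk 13, set 1) → L1-HIT  vc=[24, 21, 8]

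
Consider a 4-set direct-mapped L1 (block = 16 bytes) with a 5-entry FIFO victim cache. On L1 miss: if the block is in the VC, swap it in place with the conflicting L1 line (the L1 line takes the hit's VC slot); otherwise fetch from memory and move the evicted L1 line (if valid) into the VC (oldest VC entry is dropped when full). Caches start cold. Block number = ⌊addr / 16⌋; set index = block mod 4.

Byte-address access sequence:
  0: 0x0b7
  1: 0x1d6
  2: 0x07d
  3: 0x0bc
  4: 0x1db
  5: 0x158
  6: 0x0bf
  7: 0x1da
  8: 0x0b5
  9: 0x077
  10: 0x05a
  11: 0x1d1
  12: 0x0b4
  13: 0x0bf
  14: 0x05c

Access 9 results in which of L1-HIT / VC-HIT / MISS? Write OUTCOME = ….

OUTCOME = VC-HIT

#0 0xb7→b11/s3 MISS; vc=[]
#1 0x1d6→b29/s1 MISS; vc=[]
#2 0x7d→b7/s3 MISS; vc=[11]
#3 0xbc→b11/s3 VC-HIT; vc=[7]
#4 0x1db→b29/s1 L1-HIT; vc=[7]
#5 0x158→b21/s1 MISS; vc=[7,29]
#6 0xbf→b11/s3 L1-HIT; vc=[7,29]
#7 0x1da→b29/s1 VC-HIT; vc=[7,21]
#8 0xb5→b11/s3 L1-HIT; vc=[7,21]
#9 0x77→b7/s3 VC-HIT; vc=[11,21]
#10 0x5a→b5/s1 MISS; vc=[11,21,29]
#11 0x1d1→b29/s1 VC-HIT; vc=[11,21,5]
#12 0xb4→b11/s3 VC-HIT; vc=[7,21,5]
#13 0xbf→b11/s3 L1-HIT; vc=[7,21,5]
#14 0x5c→b5/s1 VC-HIT; vc=[7,21,29]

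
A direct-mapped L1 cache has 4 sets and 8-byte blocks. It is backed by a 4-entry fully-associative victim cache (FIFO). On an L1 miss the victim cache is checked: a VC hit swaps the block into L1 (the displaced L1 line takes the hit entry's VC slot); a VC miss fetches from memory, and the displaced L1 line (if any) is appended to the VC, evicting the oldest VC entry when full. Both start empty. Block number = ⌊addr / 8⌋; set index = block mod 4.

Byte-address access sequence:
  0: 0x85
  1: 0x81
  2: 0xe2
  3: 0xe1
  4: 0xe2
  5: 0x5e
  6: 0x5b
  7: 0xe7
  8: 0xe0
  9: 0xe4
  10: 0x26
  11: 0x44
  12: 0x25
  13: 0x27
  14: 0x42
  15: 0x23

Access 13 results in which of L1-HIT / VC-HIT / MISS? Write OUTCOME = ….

OUTCOME = L1-HIT

  [0] addr=0x85 blk=16 s=0: MISS | VC []
  [1] addr=0x81 blk=16 s=0: L1-HIT | VC []
  [2] addr=0xe2 blk=28 s=0: MISS | VC [16]
  [3] addr=0xe1 blk=28 s=0: L1-HIT | VC [16]
  [4] addr=0xe2 blk=28 s=0: L1-HIT | VC [16]
  [5] addr=0x5e blk=11 s=3: MISS | VC [16]
  [6] addr=0x5b blk=11 s=3: L1-HIT | VC [16]
  [7] addr=0xe7 blk=28 s=0: L1-HIT | VC [16]
  [8] addr=0xe0 blk=28 s=0: L1-HIT | VC [16]
  [9] addr=0xe4 blk=28 s=0: L1-HIT | VC [16]
  [10] addr=0x26 blk=4 s=0: MISS | VC [16, 28]
  [11] addr=0x44 blk=8 s=0: MISS | VC [16, 28, 4]
  [12] addr=0x25 blk=4 s=0: VC-HIT | VC [16, 28, 8]
  [13] addr=0x27 blk=4 s=0: L1-HIT | VC [16, 28, 8]
  [14] addr=0x42 blk=8 s=0: VC-HIT | VC [16, 28, 4]
  [15] addr=0x23 blk=4 s=0: VC-HIT | VC [16, 28, 8]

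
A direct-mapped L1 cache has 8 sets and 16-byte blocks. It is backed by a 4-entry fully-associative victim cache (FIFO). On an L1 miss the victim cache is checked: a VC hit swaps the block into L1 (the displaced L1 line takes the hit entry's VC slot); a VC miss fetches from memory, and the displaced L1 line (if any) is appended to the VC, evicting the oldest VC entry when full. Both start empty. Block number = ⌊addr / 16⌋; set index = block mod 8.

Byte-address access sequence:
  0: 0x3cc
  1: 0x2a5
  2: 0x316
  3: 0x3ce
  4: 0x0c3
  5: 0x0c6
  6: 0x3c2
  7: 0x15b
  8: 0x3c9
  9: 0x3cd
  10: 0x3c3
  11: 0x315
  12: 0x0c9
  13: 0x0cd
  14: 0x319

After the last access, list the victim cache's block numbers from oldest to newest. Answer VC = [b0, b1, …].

  [0] addr=0x3cc blk=60 s=4: MISS | VC []
  [1] addr=0x2a5 blk=42 s=2: MISS | VC []
  [2] addr=0x316 blk=49 s=1: MISS | VC []
  [3] addr=0x3ce blk=60 s=4: L1-HIT | VC []
  [4] addr=0xc3 blk=12 s=4: MISS | VC [60]
  [5] addr=0xc6 blk=12 s=4: L1-HIT | VC [60]
  [6] addr=0x3c2 blk=60 s=4: VC-HIT | VC [12]
  [7] addr=0x15b blk=21 s=5: MISS | VC [12]
  [8] addr=0x3c9 blk=60 s=4: L1-HIT | VC [12]
  [9] addr=0x3cd blk=60 s=4: L1-HIT | VC [12]
  [10] addr=0x3c3 blk=60 s=4: L1-HIT | VC [12]
  [11] addr=0x315 blk=49 s=1: L1-HIT | VC [12]
  [12] addr=0xc9 blk=12 s=4: VC-HIT | VC [60]
  [13] addr=0xcd blk=12 s=4: L1-HIT | VC [60]
  [14] addr=0x319 blk=49 s=1: L1-HIT | VC [60]

VC = [60]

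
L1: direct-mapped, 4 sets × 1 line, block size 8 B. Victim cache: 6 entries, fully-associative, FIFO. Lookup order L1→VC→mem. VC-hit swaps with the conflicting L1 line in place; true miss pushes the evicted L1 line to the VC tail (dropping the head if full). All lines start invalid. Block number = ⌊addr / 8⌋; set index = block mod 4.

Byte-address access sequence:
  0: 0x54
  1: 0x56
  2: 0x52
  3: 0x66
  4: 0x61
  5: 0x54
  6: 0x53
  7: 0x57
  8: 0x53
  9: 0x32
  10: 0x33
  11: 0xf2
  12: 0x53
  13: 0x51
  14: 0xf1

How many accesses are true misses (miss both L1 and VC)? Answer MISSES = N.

  [0] addr=0x54 blk=10 s=2: MISS | VC []
  [1] addr=0x56 blk=10 s=2: L1-HIT | VC []
  [2] addr=0x52 blk=10 s=2: L1-HIT | VC []
  [3] addr=0x66 blk=12 s=0: MISS | VC []
  [4] addr=0x61 blk=12 s=0: L1-HIT | VC []
  [5] addr=0x54 blk=10 s=2: L1-HIT | VC []
  [6] addr=0x53 blk=10 s=2: L1-HIT | VC []
  [7] addr=0x57 blk=10 s=2: L1-HIT | VC []
  [8] addr=0x53 blk=10 s=2: L1-HIT | VC []
  [9] addr=0x32 blk=6 s=2: MISS | VC [10]
  [10] addr=0x33 blk=6 s=2: L1-HIT | VC [10]
  [11] addr=0xf2 blk=30 s=2: MISS | VC [10, 6]
  [12] addr=0x53 blk=10 s=2: VC-HIT | VC [30, 6]
  [13] addr=0x51 blk=10 s=2: L1-HIT | VC [30, 6]
  [14] addr=0xf1 blk=30 s=2: VC-HIT | VC [10, 6]

MISSES = 4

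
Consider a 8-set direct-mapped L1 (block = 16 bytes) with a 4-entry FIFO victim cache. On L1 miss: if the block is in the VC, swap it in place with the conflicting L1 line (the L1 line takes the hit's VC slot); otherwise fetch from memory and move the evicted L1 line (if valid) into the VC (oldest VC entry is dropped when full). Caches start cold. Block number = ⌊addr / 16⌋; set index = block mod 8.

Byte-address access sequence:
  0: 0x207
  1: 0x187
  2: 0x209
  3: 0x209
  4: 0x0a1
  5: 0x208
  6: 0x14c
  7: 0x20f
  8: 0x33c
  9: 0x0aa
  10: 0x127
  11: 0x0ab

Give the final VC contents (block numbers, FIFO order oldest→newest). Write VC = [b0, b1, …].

VC = [24, 18]

0: 0x207 (blk 32, set 0) → MISS  vc=[]
1: 0x187 (blk 24, set 0) → MISS  vc=[32]
2: 0x209 (blk 32, set 0) → VC-HIT  vc=[24]
3: 0x209 (blk 32, set 0) → L1-HIT  vc=[24]
4: 0xa1 (blk 10, set 2) → MISS  vc=[24]
5: 0x208 (blk 32, set 0) → L1-HIT  vc=[24]
6: 0x14c (blk 20, set 4) → MISS  vc=[24]
7: 0x20f (blk 32, set 0) → L1-HIT  vc=[24]
8: 0x33c (blk 51, set 3) → MISS  vc=[24]
9: 0xaa (blk 10, set 2) → L1-HIT  vc=[24]
10: 0x127 (blk 18, set 2) → MISS  vc=[24, 10]
11: 0xab (blk 10, set 2) → VC-HIT  vc=[24, 18]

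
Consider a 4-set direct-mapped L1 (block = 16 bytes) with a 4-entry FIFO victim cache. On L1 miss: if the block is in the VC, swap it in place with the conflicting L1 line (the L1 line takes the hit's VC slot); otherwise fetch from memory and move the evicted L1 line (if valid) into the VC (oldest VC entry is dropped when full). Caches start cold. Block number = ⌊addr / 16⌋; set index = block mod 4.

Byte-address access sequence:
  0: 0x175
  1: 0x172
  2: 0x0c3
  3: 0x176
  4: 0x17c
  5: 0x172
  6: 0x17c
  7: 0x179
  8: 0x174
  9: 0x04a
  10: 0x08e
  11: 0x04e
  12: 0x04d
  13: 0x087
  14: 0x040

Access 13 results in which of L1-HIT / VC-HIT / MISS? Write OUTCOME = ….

0: 0x175 (blk 23, set 3) → MISS  vc=[]
1: 0x172 (blk 23, set 3) → L1-HIT  vc=[]
2: 0xc3 (blk 12, set 0) → MISS  vc=[]
3: 0x176 (blk 23, set 3) → L1-HIT  vc=[]
4: 0x17c (blk 23, set 3) → L1-HIT  vc=[]
5: 0x172 (blk 23, set 3) → L1-HIT  vc=[]
6: 0x17c (blk 23, set 3) → L1-HIT  vc=[]
7: 0x179 (blk 23, set 3) → L1-HIT  vc=[]
8: 0x174 (blk 23, set 3) → L1-HIT  vc=[]
9: 0x4a (blk 4, set 0) → MISS  vc=[12]
10: 0x8e (blk 8, set 0) → MISS  vc=[12, 4]
11: 0x4e (blk 4, set 0) → VC-HIT  vc=[12, 8]
12: 0x4d (blk 4, set 0) → L1-HIT  vc=[12, 8]
13: 0x87 (blk 8, set 0) → VC-HIT  vc=[12, 4]
14: 0x40 (blk 4, set 0) → VC-HIT  vc=[12, 8]

OUTCOME = VC-HIT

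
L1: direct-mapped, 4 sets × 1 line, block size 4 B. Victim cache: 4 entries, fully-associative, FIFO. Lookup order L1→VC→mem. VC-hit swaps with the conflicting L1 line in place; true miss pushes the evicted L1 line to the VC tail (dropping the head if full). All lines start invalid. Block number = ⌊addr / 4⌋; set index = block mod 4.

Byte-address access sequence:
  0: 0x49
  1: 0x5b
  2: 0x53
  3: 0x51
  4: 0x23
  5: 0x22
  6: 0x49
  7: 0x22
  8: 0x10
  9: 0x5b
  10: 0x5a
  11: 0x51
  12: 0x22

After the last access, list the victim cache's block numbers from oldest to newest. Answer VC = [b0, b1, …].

VC = [18, 4, 20]

#0 0x49→b18/s2 MISS; vc=[]
#1 0x5b→b22/s2 MISS; vc=[18]
#2 0x53→b20/s0 MISS; vc=[18]
#3 0x51→b20/s0 L1-HIT; vc=[18]
#4 0x23→b8/s0 MISS; vc=[18,20]
#5 0x22→b8/s0 L1-HIT; vc=[18,20]
#6 0x49→b18/s2 VC-HIT; vc=[22,20]
#7 0x22→b8/s0 L1-HIT; vc=[22,20]
#8 0x10→b4/s0 MISS; vc=[22,20,8]
#9 0x5b→b22/s2 VC-HIT; vc=[18,20,8]
#10 0x5a→b22/s2 L1-HIT; vc=[18,20,8]
#11 0x51→b20/s0 VC-HIT; vc=[18,4,8]
#12 0x22→b8/s0 VC-HIT; vc=[18,4,20]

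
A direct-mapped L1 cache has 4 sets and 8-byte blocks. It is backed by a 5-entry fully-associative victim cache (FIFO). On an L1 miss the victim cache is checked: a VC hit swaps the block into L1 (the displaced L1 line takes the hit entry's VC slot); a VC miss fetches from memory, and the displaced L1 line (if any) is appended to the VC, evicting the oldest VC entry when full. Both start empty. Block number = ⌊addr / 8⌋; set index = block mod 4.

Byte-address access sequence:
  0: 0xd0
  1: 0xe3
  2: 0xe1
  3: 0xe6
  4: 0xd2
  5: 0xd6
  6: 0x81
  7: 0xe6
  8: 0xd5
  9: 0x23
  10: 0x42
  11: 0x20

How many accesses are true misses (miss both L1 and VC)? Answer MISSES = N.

0: 0xd0 (blk 26, set 2) → MISS  vc=[]
1: 0xe3 (blk 28, set 0) → MISS  vc=[]
2: 0xe1 (blk 28, set 0) → L1-HIT  vc=[]
3: 0xe6 (blk 28, set 0) → L1-HIT  vc=[]
4: 0xd2 (blk 26, set 2) → L1-HIT  vc=[]
5: 0xd6 (blk 26, set 2) → L1-HIT  vc=[]
6: 0x81 (blk 16, set 0) → MISS  vc=[28]
7: 0xe6 (blk 28, set 0) → VC-HIT  vc=[16]
8: 0xd5 (blk 26, set 2) → L1-HIT  vc=[16]
9: 0x23 (blk 4, set 0) → MISS  vc=[16, 28]
10: 0x42 (blk 8, set 0) → MISS  vc=[16, 28, 4]
11: 0x20 (blk 4, set 0) → VC-HIT  vc=[16, 28, 8]

MISSES = 5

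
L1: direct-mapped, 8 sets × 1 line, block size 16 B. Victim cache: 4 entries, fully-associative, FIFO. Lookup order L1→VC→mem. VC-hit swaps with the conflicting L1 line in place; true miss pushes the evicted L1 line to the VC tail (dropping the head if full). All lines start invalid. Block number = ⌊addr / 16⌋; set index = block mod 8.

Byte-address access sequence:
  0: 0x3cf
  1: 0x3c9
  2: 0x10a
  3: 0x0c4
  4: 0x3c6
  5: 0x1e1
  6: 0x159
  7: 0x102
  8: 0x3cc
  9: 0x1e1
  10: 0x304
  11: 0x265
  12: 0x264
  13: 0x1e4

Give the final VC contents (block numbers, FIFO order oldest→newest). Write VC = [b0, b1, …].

  [0] addr=0x3cf blk=60 s=4: MISS | VC []
  [1] addr=0x3c9 blk=60 s=4: L1-HIT | VC []
  [2] addr=0x10a blk=16 s=0: MISS | VC []
  [3] addr=0xc4 blk=12 s=4: MISS | VC [60]
  [4] addr=0x3c6 blk=60 s=4: VC-HIT | VC [12]
  [5] addr=0x1e1 blk=30 s=6: MISS | VC [12]
  [6] addr=0x159 blk=21 s=5: MISS | VC [12]
  [7] addr=0x102 blk=16 s=0: L1-HIT | VC [12]
  [8] addr=0x3cc blk=60 s=4: L1-HIT | VC [12]
  [9] addr=0x1e1 blk=30 s=6: L1-HIT | VC [12]
  [10] addr=0x304 blk=48 s=0: MISS | VC [12, 16]
  [11] addr=0x265 blk=38 s=6: MISS | VC [12, 16, 30]
  [12] addr=0x264 blk=38 s=6: L1-HIT | VC [12, 16, 30]
  [13] addr=0x1e4 blk=30 s=6: VC-HIT | VC [12, 16, 38]

VC = [12, 16, 38]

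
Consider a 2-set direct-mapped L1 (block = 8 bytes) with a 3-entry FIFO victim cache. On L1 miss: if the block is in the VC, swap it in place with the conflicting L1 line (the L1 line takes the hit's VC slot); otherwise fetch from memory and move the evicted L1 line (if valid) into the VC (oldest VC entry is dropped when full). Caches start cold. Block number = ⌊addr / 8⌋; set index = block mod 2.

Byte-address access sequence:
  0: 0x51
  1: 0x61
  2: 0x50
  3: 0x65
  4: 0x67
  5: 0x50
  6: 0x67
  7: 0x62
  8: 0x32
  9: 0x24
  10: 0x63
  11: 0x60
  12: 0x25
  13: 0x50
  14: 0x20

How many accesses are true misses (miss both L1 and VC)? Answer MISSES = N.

0: 0x51 (blk 10, set 0) → MISS  vc=[]
1: 0x61 (blk 12, set 0) → MISS  vc=[10]
2: 0x50 (blk 10, set 0) → VC-HIT  vc=[12]
3: 0x65 (blk 12, set 0) → VC-HIT  vc=[10]
4: 0x67 (blk 12, set 0) → L1-HIT  vc=[10]
5: 0x50 (blk 10, set 0) → VC-HIT  vc=[12]
6: 0x67 (blk 12, set 0) → VC-HIT  vc=[10]
7: 0x62 (blk 12, set 0) → L1-HIT  vc=[10]
8: 0x32 (blk 6, set 0) → MISS  vc=[10, 12]
9: 0x24 (blk 4, set 0) → MISS  vc=[10, 12, 6]
10: 0x63 (blk 12, set 0) → VC-HIT  vc=[10, 4, 6]
11: 0x60 (blk 12, set 0) → L1-HIT  vc=[10, 4, 6]
12: 0x25 (blk 4, set 0) → VC-HIT  vc=[10, 12, 6]
13: 0x50 (blk 10, set 0) → VC-HIT  vc=[4, 12, 6]
14: 0x20 (blk 4, set 0) → VC-HIT  vc=[10, 12, 6]

MISSES = 4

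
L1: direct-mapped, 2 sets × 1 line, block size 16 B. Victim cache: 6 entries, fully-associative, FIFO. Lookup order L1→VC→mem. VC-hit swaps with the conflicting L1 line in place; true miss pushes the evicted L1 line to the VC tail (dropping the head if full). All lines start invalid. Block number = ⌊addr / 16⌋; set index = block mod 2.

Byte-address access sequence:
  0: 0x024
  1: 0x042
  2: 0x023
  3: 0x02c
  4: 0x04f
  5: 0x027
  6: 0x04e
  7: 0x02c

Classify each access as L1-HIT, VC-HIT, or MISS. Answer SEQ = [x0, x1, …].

SEQ = [MISS, MISS, VC-HIT, L1-HIT, VC-HIT, VC-HIT, VC-HIT, VC-HIT]

0: 0x24 (blk 2, set 0) → MISS  vc=[]
1: 0x42 (blk 4, set 0) → MISS  vc=[2]
2: 0x23 (blk 2, set 0) → VC-HIT  vc=[4]
3: 0x2c (blk 2, set 0) → L1-HIT  vc=[4]
4: 0x4f (blk 4, set 0) → VC-HIT  vc=[2]
5: 0x27 (blk 2, set 0) → VC-HIT  vc=[4]
6: 0x4e (blk 4, set 0) → VC-HIT  vc=[2]
7: 0x2c (blk 2, set 0) → VC-HIT  vc=[4]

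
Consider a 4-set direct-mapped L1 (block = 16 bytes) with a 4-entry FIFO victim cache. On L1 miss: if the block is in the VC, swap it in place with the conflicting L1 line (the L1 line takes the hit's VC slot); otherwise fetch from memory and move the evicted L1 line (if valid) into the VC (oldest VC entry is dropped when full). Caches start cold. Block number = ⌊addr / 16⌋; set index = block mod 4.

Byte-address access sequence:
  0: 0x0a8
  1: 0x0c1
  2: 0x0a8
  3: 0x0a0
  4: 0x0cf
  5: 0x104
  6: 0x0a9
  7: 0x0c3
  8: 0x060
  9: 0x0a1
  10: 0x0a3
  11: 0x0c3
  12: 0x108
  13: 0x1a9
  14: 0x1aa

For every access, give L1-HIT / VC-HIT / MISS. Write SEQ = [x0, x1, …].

#0 0xa8→b10/s2 MISS; vc=[]
#1 0xc1→b12/s0 MISS; vc=[]
#2 0xa8→b10/s2 L1-HIT; vc=[]
#3 0xa0→b10/s2 L1-HIT; vc=[]
#4 0xcf→b12/s0 L1-HIT; vc=[]
#5 0x104→b16/s0 MISS; vc=[12]
#6 0xa9→b10/s2 L1-HIT; vc=[12]
#7 0xc3→b12/s0 VC-HIT; vc=[16]
#8 0x60→b6/s2 MISS; vc=[16,10]
#9 0xa1→b10/s2 VC-HIT; vc=[16,6]
#10 0xa3→b10/s2 L1-HIT; vc=[16,6]
#11 0xc3→b12/s0 L1-HIT; vc=[16,6]
#12 0x108→b16/s0 VC-HIT; vc=[12,6]
#13 0x1a9→b26/s2 MISS; vc=[12,6,10]
#14 0x1aa→b26/s2 L1-HIT; vc=[12,6,10]

SEQ = [MISS, MISS, L1-HIT, L1-HIT, L1-HIT, MISS, L1-HIT, VC-HIT, MISS, VC-HIT, L1-HIT, L1-HIT, VC-HIT, MISS, L1-HIT]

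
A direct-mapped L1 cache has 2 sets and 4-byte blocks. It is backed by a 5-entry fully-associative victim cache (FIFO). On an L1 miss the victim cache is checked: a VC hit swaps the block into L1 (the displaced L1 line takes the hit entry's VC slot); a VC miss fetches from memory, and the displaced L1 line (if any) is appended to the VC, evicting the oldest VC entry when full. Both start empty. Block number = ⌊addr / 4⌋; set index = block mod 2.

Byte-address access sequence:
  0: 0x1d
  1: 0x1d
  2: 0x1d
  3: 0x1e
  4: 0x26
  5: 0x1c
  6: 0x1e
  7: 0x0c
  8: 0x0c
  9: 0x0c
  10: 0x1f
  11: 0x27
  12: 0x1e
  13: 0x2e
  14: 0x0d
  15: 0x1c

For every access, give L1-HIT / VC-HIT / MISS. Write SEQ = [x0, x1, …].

#0 0x1d→b7/s1 MISS; vc=[]
#1 0x1d→b7/s1 L1-HIT; vc=[]
#2 0x1d→b7/s1 L1-HIT; vc=[]
#3 0x1e→b7/s1 L1-HIT; vc=[]
#4 0x26→b9/s1 MISS; vc=[7]
#5 0x1c→b7/s1 VC-HIT; vc=[9]
#6 0x1e→b7/s1 L1-HIT; vc=[9]
#7 0xc→b3/s1 MISS; vc=[9,7]
#8 0xc→b3/s1 L1-HIT; vc=[9,7]
#9 0xc→b3/s1 L1-HIT; vc=[9,7]
#10 0x1f→b7/s1 VC-HIT; vc=[9,3]
#11 0x27→b9/s1 VC-HIT; vc=[7,3]
#12 0x1e→b7/s1 VC-HIT; vc=[9,3]
#13 0x2e→b11/s1 MISS; vc=[9,3,7]
#14 0xd→b3/s1 VC-HIT; vc=[9,11,7]
#15 0x1c→b7/s1 VC-HIT; vc=[9,11,3]

SEQ = [MISS, L1-HIT, L1-HIT, L1-HIT, MISS, VC-HIT, L1-HIT, MISS, L1-HIT, L1-HIT, VC-HIT, VC-HIT, VC-HIT, MISS, VC-HIT, VC-HIT]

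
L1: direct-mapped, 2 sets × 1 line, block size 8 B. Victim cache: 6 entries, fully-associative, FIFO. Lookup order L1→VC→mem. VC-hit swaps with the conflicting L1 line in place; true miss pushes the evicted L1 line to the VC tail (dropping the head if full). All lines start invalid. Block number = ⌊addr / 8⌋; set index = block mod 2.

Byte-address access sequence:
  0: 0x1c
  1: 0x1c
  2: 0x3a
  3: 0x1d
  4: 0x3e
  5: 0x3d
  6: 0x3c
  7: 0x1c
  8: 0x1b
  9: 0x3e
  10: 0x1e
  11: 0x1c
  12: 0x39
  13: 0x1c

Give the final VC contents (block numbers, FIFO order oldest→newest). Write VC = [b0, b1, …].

#0 0x1c→b3/s1 MISS; vc=[]
#1 0x1c→b3/s1 L1-HIT; vc=[]
#2 0x3a→b7/s1 MISS; vc=[3]
#3 0x1d→b3/s1 VC-HIT; vc=[7]
#4 0x3e→b7/s1 VC-HIT; vc=[3]
#5 0x3d→b7/s1 L1-HIT; vc=[3]
#6 0x3c→b7/s1 L1-HIT; vc=[3]
#7 0x1c→b3/s1 VC-HIT; vc=[7]
#8 0x1b→b3/s1 L1-HIT; vc=[7]
#9 0x3e→b7/s1 VC-HIT; vc=[3]
#10 0x1e→b3/s1 VC-HIT; vc=[7]
#11 0x1c→b3/s1 L1-HIT; vc=[7]
#12 0x39→b7/s1 VC-HIT; vc=[3]
#13 0x1c→b3/s1 VC-HIT; vc=[7]

VC = [7]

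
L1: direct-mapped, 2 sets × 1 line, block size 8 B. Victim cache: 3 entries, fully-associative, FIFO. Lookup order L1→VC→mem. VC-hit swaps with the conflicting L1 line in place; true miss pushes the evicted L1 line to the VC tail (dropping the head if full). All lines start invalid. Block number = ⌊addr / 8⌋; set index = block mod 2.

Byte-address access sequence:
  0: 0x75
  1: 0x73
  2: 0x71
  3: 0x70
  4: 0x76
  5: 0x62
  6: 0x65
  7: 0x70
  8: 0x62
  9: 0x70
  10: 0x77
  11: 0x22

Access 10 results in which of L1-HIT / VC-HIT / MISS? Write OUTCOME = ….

#0 0x75→b14/s0 MISS; vc=[]
#1 0x73→b14/s0 L1-HIT; vc=[]
#2 0x71→b14/s0 L1-HIT; vc=[]
#3 0x70→b14/s0 L1-HIT; vc=[]
#4 0x76→b14/s0 L1-HIT; vc=[]
#5 0x62→b12/s0 MISS; vc=[14]
#6 0x65→b12/s0 L1-HIT; vc=[14]
#7 0x70→b14/s0 VC-HIT; vc=[12]
#8 0x62→b12/s0 VC-HIT; vc=[14]
#9 0x70→b14/s0 VC-HIT; vc=[12]
#10 0x77→b14/s0 L1-HIT; vc=[12]
#11 0x22→b4/s0 MISS; vc=[12,14]

OUTCOME = L1-HIT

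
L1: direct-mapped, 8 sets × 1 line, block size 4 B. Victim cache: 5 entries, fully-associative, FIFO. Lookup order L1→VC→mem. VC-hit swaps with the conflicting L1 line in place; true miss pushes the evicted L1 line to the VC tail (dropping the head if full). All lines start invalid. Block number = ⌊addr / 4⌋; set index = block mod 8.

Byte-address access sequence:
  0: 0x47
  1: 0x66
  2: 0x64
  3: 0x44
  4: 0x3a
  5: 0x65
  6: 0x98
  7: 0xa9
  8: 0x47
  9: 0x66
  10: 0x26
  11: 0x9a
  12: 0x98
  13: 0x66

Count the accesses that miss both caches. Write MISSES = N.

MISSES = 6

#0 0x47→b17/s1 MISS; vc=[]
#1 0x66→b25/s1 MISS; vc=[17]
#2 0x64→b25/s1 L1-HIT; vc=[17]
#3 0x44→b17/s1 VC-HIT; vc=[25]
#4 0x3a→b14/s6 MISS; vc=[25]
#5 0x65→b25/s1 VC-HIT; vc=[17]
#6 0x98→b38/s6 MISS; vc=[17,14]
#7 0xa9→b42/s2 MISS; vc=[17,14]
#8 0x47→b17/s1 VC-HIT; vc=[25,14]
#9 0x66→b25/s1 VC-HIT; vc=[17,14]
#10 0x26→b9/s1 MISS; vc=[17,14,25]
#11 0x9a→b38/s6 L1-HIT; vc=[17,14,25]
#12 0x98→b38/s6 L1-HIT; vc=[17,14,25]
#13 0x66→b25/s1 VC-HIT; vc=[17,14,9]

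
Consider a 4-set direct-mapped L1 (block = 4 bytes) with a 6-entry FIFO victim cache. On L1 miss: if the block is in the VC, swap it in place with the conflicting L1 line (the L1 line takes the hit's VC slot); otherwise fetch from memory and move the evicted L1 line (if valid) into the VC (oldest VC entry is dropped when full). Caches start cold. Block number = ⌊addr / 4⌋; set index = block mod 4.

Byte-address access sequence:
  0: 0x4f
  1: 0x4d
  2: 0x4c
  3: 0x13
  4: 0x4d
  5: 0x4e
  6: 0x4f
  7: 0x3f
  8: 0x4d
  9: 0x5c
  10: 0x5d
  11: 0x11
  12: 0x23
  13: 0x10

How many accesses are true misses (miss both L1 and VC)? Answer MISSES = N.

MISSES = 5

#0 0x4f→b19/s3 MISS; vc=[]
#1 0x4d→b19/s3 L1-HIT; vc=[]
#2 0x4c→b19/s3 L1-HIT; vc=[]
#3 0x13→b4/s0 MISS; vc=[]
#4 0x4d→b19/s3 L1-HIT; vc=[]
#5 0x4e→b19/s3 L1-HIT; vc=[]
#6 0x4f→b19/s3 L1-HIT; vc=[]
#7 0x3f→b15/s3 MISS; vc=[19]
#8 0x4d→b19/s3 VC-HIT; vc=[15]
#9 0x5c→b23/s3 MISS; vc=[15,19]
#10 0x5d→b23/s3 L1-HIT; vc=[15,19]
#11 0x11→b4/s0 L1-HIT; vc=[15,19]
#12 0x23→b8/s0 MISS; vc=[15,19,4]
#13 0x10→b4/s0 VC-HIT; vc=[15,19,8]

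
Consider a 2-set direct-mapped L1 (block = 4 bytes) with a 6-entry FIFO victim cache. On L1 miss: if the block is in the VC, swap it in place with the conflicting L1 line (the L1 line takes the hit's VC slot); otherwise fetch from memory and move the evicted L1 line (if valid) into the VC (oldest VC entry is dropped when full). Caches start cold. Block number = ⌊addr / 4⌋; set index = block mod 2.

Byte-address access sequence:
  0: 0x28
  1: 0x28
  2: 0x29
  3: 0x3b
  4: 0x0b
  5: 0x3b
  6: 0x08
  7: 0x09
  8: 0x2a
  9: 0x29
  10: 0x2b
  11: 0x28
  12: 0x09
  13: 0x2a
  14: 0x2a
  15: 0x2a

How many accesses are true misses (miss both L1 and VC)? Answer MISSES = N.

  [0] addr=0x28 blk=10 s=0: MISS | VC []
  [1] addr=0x28 blk=10 s=0: L1-HIT | VC []
  [2] addr=0x29 blk=10 s=0: L1-HIT | VC []
  [3] addr=0x3b blk=14 s=0: MISS | VC [10]
  [4] addr=0xb blk=2 s=0: MISS | VC [10, 14]
  [5] addr=0x3b blk=14 s=0: VC-HIT | VC [10, 2]
  [6] addr=0x8 blk=2 s=0: VC-HIT | VC [10, 14]
  [7] addr=0x9 blk=2 s=0: L1-HIT | VC [10, 14]
  [8] addr=0x2a blk=10 s=0: VC-HIT | VC [2, 14]
  [9] addr=0x29 blk=10 s=0: L1-HIT | VC [2, 14]
  [10] addr=0x2b blk=10 s=0: L1-HIT | VC [2, 14]
  [11] addr=0x28 blk=10 s=0: L1-HIT | VC [2, 14]
  [12] addr=0x9 blk=2 s=0: VC-HIT | VC [10, 14]
  [13] addr=0x2a blk=10 s=0: VC-HIT | VC [2, 14]
  [14] addr=0x2a blk=10 s=0: L1-HIT | VC [2, 14]
  [15] addr=0x2a blk=10 s=0: L1-HIT | VC [2, 14]

MISSES = 3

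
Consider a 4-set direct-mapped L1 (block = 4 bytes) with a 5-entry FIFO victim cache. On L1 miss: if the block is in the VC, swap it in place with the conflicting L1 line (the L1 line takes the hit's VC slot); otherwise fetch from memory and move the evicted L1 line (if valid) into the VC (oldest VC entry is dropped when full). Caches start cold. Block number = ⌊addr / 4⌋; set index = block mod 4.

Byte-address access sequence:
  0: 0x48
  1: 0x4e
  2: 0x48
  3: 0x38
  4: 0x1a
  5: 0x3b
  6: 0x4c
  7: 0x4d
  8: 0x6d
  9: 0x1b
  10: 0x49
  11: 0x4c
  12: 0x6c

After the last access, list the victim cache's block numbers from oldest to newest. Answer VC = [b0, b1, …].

VC = [6, 14, 19]

  [0] addr=0x48 blk=18 s=2: MISS | VC []
  [1] addr=0x4e blk=19 s=3: MISS | VC []
  [2] addr=0x48 blk=18 s=2: L1-HIT | VC []
  [3] addr=0x38 blk=14 s=2: MISS | VC [18]
  [4] addr=0x1a blk=6 s=2: MISS | VC [18, 14]
  [5] addr=0x3b blk=14 s=2: VC-HIT | VC [18, 6]
  [6] addr=0x4c blk=19 s=3: L1-HIT | VC [18, 6]
  [7] addr=0x4d blk=19 s=3: L1-HIT | VC [18, 6]
  [8] addr=0x6d blk=27 s=3: MISS | VC [18, 6, 19]
  [9] addr=0x1b blk=6 s=2: VC-HIT | VC [18, 14, 19]
  [10] addr=0x49 blk=18 s=2: VC-HIT | VC [6, 14, 19]
  [11] addr=0x4c blk=19 s=3: VC-HIT | VC [6, 14, 27]
  [12] addr=0x6c blk=27 s=3: VC-HIT | VC [6, 14, 19]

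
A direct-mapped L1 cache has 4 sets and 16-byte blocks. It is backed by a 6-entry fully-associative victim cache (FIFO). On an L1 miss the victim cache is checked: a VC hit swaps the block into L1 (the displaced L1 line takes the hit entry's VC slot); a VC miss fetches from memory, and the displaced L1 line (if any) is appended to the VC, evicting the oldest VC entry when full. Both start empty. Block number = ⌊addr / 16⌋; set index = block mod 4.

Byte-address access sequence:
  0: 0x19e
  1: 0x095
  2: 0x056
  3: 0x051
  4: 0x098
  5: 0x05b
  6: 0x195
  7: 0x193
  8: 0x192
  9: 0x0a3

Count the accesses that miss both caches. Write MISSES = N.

#0 0x19e→b25/s1 MISS; vc=[]
#1 0x95→b9/s1 MISS; vc=[25]
#2 0x56→b5/s1 MISS; vc=[25,9]
#3 0x51→b5/s1 L1-HIT; vc=[25,9]
#4 0x98→b9/s1 VC-HIT; vc=[25,5]
#5 0x5b→b5/s1 VC-HIT; vc=[25,9]
#6 0x195→b25/s1 VC-HIT; vc=[5,9]
#7 0x193→b25/s1 L1-HIT; vc=[5,9]
#8 0x192→b25/s1 L1-HIT; vc=[5,9]
#9 0xa3→b10/s2 MISS; vc=[5,9]

MISSES = 4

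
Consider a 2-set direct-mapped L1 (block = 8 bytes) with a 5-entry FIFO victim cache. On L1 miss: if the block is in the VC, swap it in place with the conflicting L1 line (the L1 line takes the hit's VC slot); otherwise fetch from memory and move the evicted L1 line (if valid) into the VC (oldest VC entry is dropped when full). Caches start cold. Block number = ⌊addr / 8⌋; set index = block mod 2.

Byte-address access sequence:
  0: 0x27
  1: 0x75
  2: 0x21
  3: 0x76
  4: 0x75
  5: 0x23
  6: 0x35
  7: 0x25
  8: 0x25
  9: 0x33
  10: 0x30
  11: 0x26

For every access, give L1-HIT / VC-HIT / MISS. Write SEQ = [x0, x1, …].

  [0] addr=0x27 blk=4 s=0: MISS | VC []
  [1] addr=0x75 blk=14 s=0: MISS | VC [4]
  [2] addr=0x21 blk=4 s=0: VC-HIT | VC [14]
  [3] addr=0x76 blk=14 s=0: VC-HIT | VC [4]
  [4] addr=0x75 blk=14 s=0: L1-HIT | VC [4]
  [5] addr=0x23 blk=4 s=0: VC-HIT | VC [14]
  [6] addr=0x35 blk=6 s=0: MISS | VC [14, 4]
  [7] addr=0x25 blk=4 s=0: VC-HIT | VC [14, 6]
  [8] addr=0x25 blk=4 s=0: L1-HIT | VC [14, 6]
  [9] addr=0x33 blk=6 s=0: VC-HIT | VC [14, 4]
  [10] addr=0x30 blk=6 s=0: L1-HIT | VC [14, 4]
  [11] addr=0x26 blk=4 s=0: VC-HIT | VC [14, 6]

SEQ = [MISS, MISS, VC-HIT, VC-HIT, L1-HIT, VC-HIT, MISS, VC-HIT, L1-HIT, VC-HIT, L1-HIT, VC-HIT]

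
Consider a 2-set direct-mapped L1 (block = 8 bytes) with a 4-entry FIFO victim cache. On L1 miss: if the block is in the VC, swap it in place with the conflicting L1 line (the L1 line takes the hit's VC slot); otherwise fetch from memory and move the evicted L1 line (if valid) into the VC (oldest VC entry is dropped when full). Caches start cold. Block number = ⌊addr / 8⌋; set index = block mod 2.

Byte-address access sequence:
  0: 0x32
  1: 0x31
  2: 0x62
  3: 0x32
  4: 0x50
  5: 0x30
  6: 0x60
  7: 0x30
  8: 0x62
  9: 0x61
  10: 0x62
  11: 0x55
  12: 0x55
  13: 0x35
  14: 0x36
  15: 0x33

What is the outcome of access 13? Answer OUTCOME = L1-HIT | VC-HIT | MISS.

OUTCOME = VC-HIT

#0 0x32→b6/s0 MISS; vc=[]
#1 0x31→b6/s0 L1-HIT; vc=[]
#2 0x62→b12/s0 MISS; vc=[6]
#3 0x32→b6/s0 VC-HIT; vc=[12]
#4 0x50→b10/s0 MISS; vc=[12,6]
#5 0x30→b6/s0 VC-HIT; vc=[12,10]
#6 0x60→b12/s0 VC-HIT; vc=[6,10]
#7 0x30→b6/s0 VC-HIT; vc=[12,10]
#8 0x62→b12/s0 VC-HIT; vc=[6,10]
#9 0x61→b12/s0 L1-HIT; vc=[6,10]
#10 0x62→b12/s0 L1-HIT; vc=[6,10]
#11 0x55→b10/s0 VC-HIT; vc=[6,12]
#12 0x55→b10/s0 L1-HIT; vc=[6,12]
#13 0x35→b6/s0 VC-HIT; vc=[10,12]
#14 0x36→b6/s0 L1-HIT; vc=[10,12]
#15 0x33→b6/s0 L1-HIT; vc=[10,12]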